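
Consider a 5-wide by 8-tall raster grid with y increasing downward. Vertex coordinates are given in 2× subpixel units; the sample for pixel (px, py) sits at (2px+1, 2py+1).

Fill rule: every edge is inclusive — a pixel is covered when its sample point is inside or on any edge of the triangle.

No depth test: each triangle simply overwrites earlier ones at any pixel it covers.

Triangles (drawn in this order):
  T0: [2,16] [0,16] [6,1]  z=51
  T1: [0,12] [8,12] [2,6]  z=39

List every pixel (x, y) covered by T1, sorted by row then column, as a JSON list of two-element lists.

T0:
  2·area = 30
  edge (2, 16)→(0, 16): d=(-2,0) inclusive
  edge (0, 16)→(6, 1): d=(6,-15) inclusive
  edge (6, 1)→(2, 16): d=(-4,15) inclusive
    (1,4)@(3, 9): e=[14,3,13] → █
    (2,4)@(5, 9): e=[14,33,-17] → ·
    (1,5)@(3, 11): e=[10,15,5] → █
    (2,5)@(5, 11): e=[10,45,-25] → ·
    (1,6)@(3, 13): e=[6,27,-3] → ·
    (0,7)@(1, 15): e=[2,9,19] → █
    (1,7)@(3, 15): e=[2,39,-11] → ·
  covered (3 px):
    · · · · ·
    · · · · ·
    · · · · ·
    · · · · ·
    · █ · · ·
    · █ · · ·
    · · · · ·
    █ · · · ·
T1:
  2·area = 48  (B↔C swapped to make it positive)
  edge (0, 12)→(2, 6): d=(2,-6) inclusive
  edge (2, 6)→(8, 12): d=(6,6) inclusive
  edge (8, 12)→(0, 12): d=(-8,0) inclusive
    (1,1)@(3, 3): e=[0,-24,72] → ·  [on edge]
    (0,2)@(1, 5): e=[-8,0,56] → ·  [on edge]
    (1,3)@(3, 7): e=[8,0,40] → █  [on edge]
    (2,3)@(5, 7): e=[20,-12,40] → ·
    (0,4)@(1, 9): e=[0,24,24] → █  [on edge]
    (2,4)@(5, 9): e=[24,0,24] → █  [on edge]
    (3,4)@(7, 9): e=[36,-12,24] → ·
    (0,5)@(1, 11): e=[4,36,8] → █
    (3,5)@(7, 11): e=[40,0,8] → █  [on edge]
    (4,5)@(9, 11): e=[52,-12,8] → ·
    (0,6)@(1, 13): e=[8,48,-8] → ·
    (1,6)@(3, 13): e=[20,36,-8] → ·
    (4,6)@(9, 13): e=[56,0,-8] → ·  [on edge]
  covered (8 px):
    · · · · ·
    · · · · ·
    · · · · ·
    · █ · · ·
    █ █ █ · ·
    █ █ █ █ ·
    · · · · ·
    · · · · ·

Final: [[1,3],[0,4],[1,4],[2,4],[0,5],[1,5],[2,5],[3,5]]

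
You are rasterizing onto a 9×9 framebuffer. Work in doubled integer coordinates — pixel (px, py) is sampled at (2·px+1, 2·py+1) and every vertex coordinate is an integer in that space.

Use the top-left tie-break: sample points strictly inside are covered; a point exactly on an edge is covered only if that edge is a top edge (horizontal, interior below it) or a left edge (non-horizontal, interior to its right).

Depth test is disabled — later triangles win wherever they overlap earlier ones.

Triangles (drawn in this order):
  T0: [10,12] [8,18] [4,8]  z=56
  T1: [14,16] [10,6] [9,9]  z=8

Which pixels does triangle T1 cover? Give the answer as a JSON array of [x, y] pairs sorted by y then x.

T0:
  2·area = 44
  edge (10, 12)→(8, 18): d=(-2,6) right/bottom  bias=-1
  edge (8, 18)→(4, 8): d=(-4,-10) top-left  bias=+0
  edge (4, 8)→(10, 12): d=(6,4) right/bottom  bias=-1
    (6,1)@(13, 3): e=[0,110,-66] → ·  [on edge]
    (2,4)@(5, 9): e=[36,6,2] → █
    (3,4)@(7, 9): e=[24,26,-6] → ·
    (5,4)@(11, 9): e=[0,66,-22] → ·  [on edge]
    (2,5)@(5, 11): e=[32,-2,14] → ·
    (3,5)@(7, 11): e=[20,18,6] → █
    (4,5)@(9, 11): e=[8,38,-2] → ·
    (3,6)@(7, 13): e=[16,10,18] → █
    (4,6)@(9, 13): e=[4,30,10] → █
    (5,6)@(11, 13): e=[-8,50,2] → ·
    (3,7)@(7, 15): e=[12,2,30] → █
    (4,7)@(9, 15): e=[0,22,22] → ·  [on edge]
  covered (5 px):
    · · · · · · · · ·
    · · · · · · · · ·
    · · · · · · · · ·
    · · · · · · · · ·
    · · █ · · · · · ·
    · · · █ · · · · ·
    · · · █ █ · · · ·
    · · · █ · · · · ·
    · · · · · · · · ·
T1:
  2·area = 22  (B↔C swapped to make it positive)
  edge (14, 16)→(9, 9): d=(-5,-7) top-left  bias=+0
  edge (9, 9)→(10, 6): d=(1,-3) top-left  bias=+0
  edge (10, 6)→(14, 16): d=(4,10) right/bottom  bias=-1
    (5,1)@(11, 3): e=[44,0,-22] → ·  [on edge]
    (4,4)@(9, 9): e=[0,0,22] → █  [on edge]
    (5,4)@(11, 9): e=[14,6,2] → █
    (6,4)@(13, 9): e=[28,12,-18] → ·
    (4,5)@(9, 11): e=[-10,2,30] → ·
    (5,5)@(11, 11): e=[4,8,10] → █
    (6,5)@(13, 11): e=[18,14,-10] → ·
    (5,6)@(11, 13): e=[-6,10,18] → ·
    (3,7)@(7, 15): e=[-44,0,66] → ·  [on edge]
  covered (3 px):
    · · · · · · · · ·
    · · · · · · · · ·
    · · · · · · · · ·
    · · · · · · · · ·
    · · · · █ █ · · ·
    · · · · · █ · · ·
    · · · · · · · · ·
    · · · · · · · · ·
    · · · · · · · · ·

Result: [[4,4],[5,4],[5,5]]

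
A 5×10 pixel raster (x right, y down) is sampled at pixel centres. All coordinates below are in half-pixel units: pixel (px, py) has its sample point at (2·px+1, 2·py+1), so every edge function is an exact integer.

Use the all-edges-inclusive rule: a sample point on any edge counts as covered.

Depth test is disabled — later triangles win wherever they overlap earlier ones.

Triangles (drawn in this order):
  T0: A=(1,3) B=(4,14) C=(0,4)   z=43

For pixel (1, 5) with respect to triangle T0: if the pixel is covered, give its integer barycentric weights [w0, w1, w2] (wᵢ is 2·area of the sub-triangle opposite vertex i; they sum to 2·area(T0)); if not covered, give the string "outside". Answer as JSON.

T0:
  2·area = 14
  edge (1, 3)→(4, 14): d=(3,11) inclusive
  edge (4, 14)→(0, 4): d=(-4,-10) inclusive
  edge (0, 4)→(1, 3): d=(1,-1) inclusive
    (1,0)@(3, 1): e=[-28,42,0] → ·  [on edge]
    (0,1)@(1, 3): e=[0,14,0] → █  [on edge]
    (1,1)@(3, 3): e=[-22,34,2] → ·
    (0,2)@(1, 5): e=[6,6,2] → █
    (1,2)@(3, 5): e=[-16,26,4] → ·
    (0,3)@(1, 7): e=[12,-2,4] → ·
    (1,5)@(3, 11): e=[2,2,10] → █
    (2,5)@(5, 11): e=[-20,22,12] → ·
    (1,6)@(3, 13): e=[8,-6,12] → ·
  covered (3 px):
    · · · · ·
    █ · · · ·
    █ · · · ·
    · · · · ·
    · · · · ·
    · █ · · ·
    · · · · ·
    · · · · ·
    · · · · ·
    · · · · ·

Final: [2,10,2]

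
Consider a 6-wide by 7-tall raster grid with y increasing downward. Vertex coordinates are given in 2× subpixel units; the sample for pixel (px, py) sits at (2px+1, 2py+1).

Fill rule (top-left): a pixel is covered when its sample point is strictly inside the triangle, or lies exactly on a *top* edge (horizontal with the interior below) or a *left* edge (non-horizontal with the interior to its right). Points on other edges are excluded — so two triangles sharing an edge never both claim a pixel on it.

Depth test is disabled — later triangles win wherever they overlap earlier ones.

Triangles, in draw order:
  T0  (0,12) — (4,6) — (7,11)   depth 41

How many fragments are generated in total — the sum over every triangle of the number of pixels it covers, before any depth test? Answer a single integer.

T0:
  2·area = 38
  edge (0, 12)→(4, 6): d=(4,-6) top-left  bias=+0
  edge (4, 6)→(7, 11): d=(3,5) right/bottom  bias=-1
  edge (7, 11)→(0, 12): d=(-7,1) right/bottom  bias=-1
    (0,0)@(1, 1): e=[-38,0,76] → ·  [on edge]
    (1,4)@(3, 9): e=[6,14,18] → █
    (2,4)@(5, 9): e=[18,4,16] → █
    (3,4)@(7, 9): e=[30,-6,14] → ·
    (0,5)@(1, 11): e=[2,30,6] → █
    (3,5)@(7, 11): e=[38,0,0] → ·  [on edge]
    (0,6)@(1, 13): e=[10,36,-8] → ·
    (1,6)@(3, 13): e=[22,26,-10] → ·
    (2,6)@(5, 13): e=[34,16,-12] → ·
  covered (5 px):
    · · · · · ·
    · · · · · ·
    · · · · · ·
    · · · · · ·
    · █ █ · · ·
    █ █ █ · · ·
    · · · · · ·

Answer: 5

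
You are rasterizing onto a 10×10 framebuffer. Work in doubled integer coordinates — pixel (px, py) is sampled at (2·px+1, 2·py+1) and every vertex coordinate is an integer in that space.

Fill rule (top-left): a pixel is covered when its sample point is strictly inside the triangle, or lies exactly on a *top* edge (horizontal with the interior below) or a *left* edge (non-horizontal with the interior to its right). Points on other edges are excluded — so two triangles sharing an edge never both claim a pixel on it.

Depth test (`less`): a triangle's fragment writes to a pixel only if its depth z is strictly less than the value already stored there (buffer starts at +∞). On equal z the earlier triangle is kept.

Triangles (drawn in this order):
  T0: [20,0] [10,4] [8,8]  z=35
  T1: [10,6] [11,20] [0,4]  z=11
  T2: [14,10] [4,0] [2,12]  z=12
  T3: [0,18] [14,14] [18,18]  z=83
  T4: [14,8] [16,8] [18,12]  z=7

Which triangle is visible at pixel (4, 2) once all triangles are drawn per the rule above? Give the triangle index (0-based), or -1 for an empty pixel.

T0:
  2·area = 32  (B↔C swapped to make it positive)
  edge (20, 0)→(8, 8): d=(-12,8) right/bottom  bias=-1
  edge (8, 8)→(10, 4): d=(2,-4) top-left  bias=+0
  edge (10, 4)→(20, 0): d=(10,-4) top-left  bias=+0
    (6,1)@(13, 3): e=[20,10,2] → X
    (7,1)@(15, 3): e=[4,18,10] → X
    (8,1)@(17, 3): e=[-12,26,18] → .
    (5,2)@(11, 5): e=[12,6,14] → X
    (6,2)@(13, 5): e=[-4,14,22] → .
    (7,2)@(15, 5): e=[-20,22,30] → .
    (4,3)@(9, 7): e=[4,2,26] → X
    (5,3)@(11, 7): e=[-12,10,34] → .
    (4,4)@(9, 9): e=[-20,6,46] → .
  covered (4 px):
    . . . . . . . . . .
    . . . . . . X X . .
    . . . . . X . . . .
    . . . . X . . . . .
    . . . . . . . . . .
    . . . . . . . . . .
    . . . . . . . . . .
    . . . . . . . . . .
    . . . . . . . . . .
    . . . . . . . . . .
T1:
  2·area = 138
  edge (10, 6)→(11, 20): d=(1,14) right/bottom  bias=-1
  edge (11, 20)→(0, 4): d=(-11,-16) top-left  bias=+0
  edge (0, 4)→(10, 6): d=(10,2) right/bottom  bias=-1
    (0,2)@(1, 5): e=[125,5,8] → X
    (1,2)@(3, 5): e=[97,37,4] → X
    (2,2)@(5, 5): e=[69,69,0] → .  [on edge]
    (0,3)@(1, 7): e=[127,-17,28] → .
    (1,3)@(3, 7): e=[99,15,24] → X
    (2,3)@(5, 7): e=[71,47,20] → X
    (3,3)@(7, 7): e=[43,79,16] → X
    (4,3)@(9, 7): e=[15,111,12] → X
    (5,3)@(11, 7): e=[-13,143,8] → .
    (7,3)@(15, 7): e=[-69,207,0] → .  [on edge]
    (1,4)@(3, 9): e=[101,-7,44] → .
    (2,4)@(5, 9): e=[73,25,40] → X
  covered (16 px):
    . . . . . . . . . .
    . . . . . . . . . .
    X X . . . . . . . .
    . X X X X . . . . .
    . . X X X . . . . .
    . . X X X . . . . .
    . . . X X . . . . .
    . . . . X . . . . .
    . . . . X . . . . .
    . . . . . . . . . .
T2:
  2·area = 140  (B↔C swapped to make it positive)
  edge (14, 10)→(2, 12): d=(-12,2) right/bottom  bias=-1
  edge (2, 12)→(4, 0): d=(2,-12) top-left  bias=+0
  edge (4, 0)→(14, 10): d=(10,10) right/bottom  bias=-1
    (2,0)@(5, 1): e=[126,14,0] → .  [on edge]
    (2,1)@(5, 3): e=[102,18,20] → X
    (3,1)@(7, 3): e=[98,42,0] → .  [on edge]
    (2,2)@(5, 5): e=[78,22,40] → X
    (3,2)@(7, 5): e=[74,46,20] → X
    (4,2)@(9, 5): e=[70,70,0] → .  [on edge]
    (1,3)@(3, 7): e=[58,2,80] → X
    (4,3)@(9, 7): e=[46,74,20] → X
    (5,3)@(11, 7): e=[42,98,0] → .  [on edge]
    (1,4)@(3, 9): e=[34,6,100] → X
    (5,4)@(11, 9): e=[18,102,20] → X
    (6,4)@(13, 9): e=[14,126,0] → .  [on edge]
    (7,5)@(15, 11): e=[-14,154,0] → .  [on edge]
    (8,6)@(17, 13): e=[-42,182,0] → .  [on edge]
    (9,7)@(19, 15): e=[-70,210,0] → .  [on edge]
  covered (15 px):
    . . . . . . . . . .
    . . X . . . . . . .
    . . X X . . . . . .
    . X X X X . . . . .
    . X X X X X . . . .
    . X X X . . . . . .
    . . . . . . . . . .
    . . . . . . . . . .
    . . . . . . . . . .
    . . . . . . . . . .
T3:
  2·area = 72
  edge (0, 18)→(14, 14): d=(14,-4) top-left  bias=+0
  edge (14, 14)→(18, 18): d=(4,4) right/bottom  bias=-1
  edge (18, 18)→(0, 18): d=(-18,0) right/bottom  bias=-1
    (0,0)@(1, 1): e=[-234,0,306] → .  [on edge]
    (1,1)@(3, 3): e=[-198,0,270] → .  [on edge]
    (2,2)@(5, 5): e=[-162,0,234] → .  [on edge]
    (3,3)@(7, 7): e=[-126,0,198] → .  [on edge]
    (4,4)@(9, 9): e=[-90,0,162] → .  [on edge]
    (5,5)@(11, 11): e=[-54,0,126] → .  [on edge]
    (6,6)@(13, 13): e=[-18,0,90] → .  [on edge]
    (5,7)@(11, 15): e=[2,16,54] → X
    (6,7)@(13, 15): e=[10,8,54] → X
    (7,7)@(15, 15): e=[18,0,54] → .  [on edge]
    (2,8)@(5, 17): e=[6,48,18] → X
    (3,8)@(7, 17): e=[14,40,18] → X
    (8,8)@(17, 17): e=[54,0,18] → .  [on edge]
    (9,9)@(19, 19): e=[90,0,-18] → .  [on edge]
  covered (8 px):
    . . . . . . . . . .
    . . . . . . . . . .
    . . . . . . . . . .
    . . . . . . . . . .
    . . . . . . . . . .
    . . . . . . . . . .
    . . . . . . . . . .
    . . . . . X X . . .
    . . X X X X X X . .
    . . . . . . . . . .
T4:
  2·area = 8
  edge (14, 8)→(16, 8): d=(2,0) top-left  bias=+0
  edge (16, 8)→(18, 12): d=(2,4) right/bottom  bias=-1
  edge (18, 12)→(14, 8): d=(-4,-4) top-left  bias=+0
    (3,0)@(7, 1): e=[-14,22,0] → .  [on edge]
    (4,1)@(9, 3): e=[-10,18,0] → .  [on edge]
    (5,2)@(11, 5): e=[-6,14,0] → .  [on edge]
    (6,3)@(13, 7): e=[-2,10,0] → .  [on edge]
    (7,4)@(15, 9): e=[2,6,0] → X  [on edge]
    (8,4)@(17, 9): e=[2,-2,8] → .
    (7,5)@(15, 11): e=[6,10,-8] → .
    (8,5)@(17, 11): e=[6,2,0] → X  [on edge]
    (9,5)@(19, 11): e=[6,-6,8] → .
    (8,6)@(17, 13): e=[10,6,-8] → .
    (9,6)@(19, 13): e=[10,-2,0] → .  [on edge]
  covered (2 px):
    . . . . . . . . . .
    . . . . . . . . . .
    . . . . . . . . . .
    . . . . . . . . . .
    . . . . . . . X . .
    . . . . . . . . X .
    . . . . . . . . . .
    . . . . . . . . . .
    . . . . . . . . . .
    . . . . . . . . . .

Z-buffer (winner per pixel, '.' = empty):
  . . . . . . . . . .
  . . 2 . . . 0 0 . .
  1 1 2 2 . 0 . . . .
  . 1 1 1 1 . . . . .
  . 2 1 1 1 2 . 4 . .
  . 2 1 1 1 . . . 4 .
  . . . 1 1 . . . . .
  . . . . 1 3 3 . . .
  . . 3 3 1 3 3 3 . .
  . . . . . . . . . .

Answer: -1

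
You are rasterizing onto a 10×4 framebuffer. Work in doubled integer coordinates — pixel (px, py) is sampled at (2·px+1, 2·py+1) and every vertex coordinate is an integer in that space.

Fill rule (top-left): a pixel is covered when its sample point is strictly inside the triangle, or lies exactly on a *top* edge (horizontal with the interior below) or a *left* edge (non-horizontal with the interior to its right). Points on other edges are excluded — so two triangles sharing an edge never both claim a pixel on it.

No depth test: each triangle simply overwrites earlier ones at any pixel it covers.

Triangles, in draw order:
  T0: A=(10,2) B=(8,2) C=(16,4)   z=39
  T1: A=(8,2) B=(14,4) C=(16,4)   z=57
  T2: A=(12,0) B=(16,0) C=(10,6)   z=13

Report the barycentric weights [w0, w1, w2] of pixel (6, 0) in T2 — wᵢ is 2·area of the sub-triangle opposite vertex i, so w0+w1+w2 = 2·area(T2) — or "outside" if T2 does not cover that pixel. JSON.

T0:
  2·area = 4  (B↔C swapped to make it positive)
  edge (10, 2)→(16, 4): d=(6,2) right/bottom  bias=-1
  edge (16, 4)→(8, 2): d=(-8,-2) top-left  bias=+0
  edge (8, 2)→(10, 2): d=(2,0) top-left  bias=+0
    (3,0)@(7, 1): e=[0,6,-2] → ·  [on edge]
    (6,1)@(13, 3): e=[0,2,2] → ·  [on edge]
    (9,2)@(19, 5): e=[0,-2,6] → ·  [on edge]
  covered (0 px):
    · · · · · · · · · ·
    · · · · · · · · · ·
    · · · · · · · · · ·
    · · · · · · · · · ·
T1:
  2·area = 4  (B↔C swapped to make it positive)
  edge (8, 2)→(16, 4): d=(8,2) right/bottom  bias=-1
  edge (16, 4)→(14, 4): d=(-2,0) right/bottom  bias=-1
  edge (14, 4)→(8, 2): d=(-6,-2) top-left  bias=+0
    (2,0)@(5, 1): e=[-2,6,0] → ·  [on edge]
    (5,1)@(11, 3): e=[2,2,0] → █  [on edge]
    (6,1)@(13, 3): e=[-2,2,4] → ·
    (5,2)@(11, 5): e=[18,-2,-12] → ·
    (8,2)@(17, 5): e=[6,-2,0] → ·  [on edge]
  covered (1 px):
    · · · · · · · · · ·
    · · · · · █ · · · ·
    · · · · · · · · · ·
    · · · · · · · · · ·
T2:
  2·area = 24
  edge (12, 0)→(16, 0): d=(4,0) top-left  bias=+0
  edge (16, 0)→(10, 6): d=(-6,6) right/bottom  bias=-1
  edge (10, 6)→(12, 0): d=(2,-6) top-left  bias=+0
    (6,0)@(13, 1): e=[4,12,8] → █
    (7,0)@(15, 1): e=[4,0,20] → ·  [on edge]
    (5,1)@(11, 3): e=[12,12,0] → █  [on edge]
    (6,1)@(13, 3): e=[12,0,12] → ·  [on edge]
    (5,2)@(11, 5): e=[20,0,4] → ·  [on edge]
    (4,3)@(9, 7): e=[28,0,-4] → ·  [on edge]
  covered (2 px):
    · · · · · · █ · · ·
    · · · · · █ · · · ·
    · · · · · · · · · ·
    · · · · · · · · · ·

Final: [12,8,4]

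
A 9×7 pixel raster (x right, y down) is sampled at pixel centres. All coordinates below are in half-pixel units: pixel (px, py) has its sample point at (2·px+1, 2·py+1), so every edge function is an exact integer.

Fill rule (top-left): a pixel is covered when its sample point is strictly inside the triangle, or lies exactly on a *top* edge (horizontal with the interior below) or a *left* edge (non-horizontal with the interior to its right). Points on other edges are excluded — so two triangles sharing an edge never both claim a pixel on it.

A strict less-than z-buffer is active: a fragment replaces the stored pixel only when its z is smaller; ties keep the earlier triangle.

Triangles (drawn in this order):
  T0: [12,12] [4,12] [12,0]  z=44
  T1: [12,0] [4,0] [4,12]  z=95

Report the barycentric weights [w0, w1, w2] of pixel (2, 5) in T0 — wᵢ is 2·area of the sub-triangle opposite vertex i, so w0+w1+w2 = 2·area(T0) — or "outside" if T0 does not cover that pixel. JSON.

T0:
  2·area = 96
  edge (12, 12)→(4, 12): d=(-8,0) right/bottom  bias=-1
  edge (4, 12)→(12, 0): d=(8,-12) top-left  bias=+0
  edge (12, 0)→(12, 12): d=(0,12) right/bottom  bias=-1
    (5,1)@(11, 3): e=[72,12,12] → █
    (6,1)@(13, 3): e=[72,36,-12] → ·
    (4,2)@(9, 5): e=[56,4,36] → █
    (6,2)@(13, 5): e=[56,52,-12] → ·
    (4,3)@(9, 7): e=[40,20,36] → █
    (6,3)@(13, 7): e=[40,68,-12] → ·
    (3,4)@(7, 9): e=[24,12,60] → █
    (6,4)@(13, 9): e=[24,84,-12] → ·
    (2,5)@(5, 11): e=[8,4,84] → █
    (6,5)@(13, 11): e=[8,100,-12] → ·
    (2,6)@(5, 13): e=[-8,20,84] → ·
    (3,6)@(7, 13): e=[-8,44,60] → ·
  covered (12 px):
    · · · · · · · · ·
    · · · · · █ · · ·
    · · · · █ █ · · ·
    · · · · █ █ · · ·
    · · · █ █ █ · · ·
    · · █ █ █ █ · · ·
    · · · · · · · · ·
T1:
  2·area = 96  (B↔C swapped to make it positive)
  edge (12, 0)→(4, 12): d=(-8,12) right/bottom  bias=-1
  edge (4, 12)→(4, 0): d=(0,-12) top-left  bias=+0
  edge (4, 0)→(12, 0): d=(8,0) top-left  bias=+0
    (2,0)@(5, 1): e=[76,12,8] → █
    (3,0)@(7, 1): e=[52,36,8] → █
    (4,0)@(9, 1): e=[28,60,8] → █
    (5,0)@(11, 1): e=[4,84,8] → █
    (6,0)@(13, 1): e=[-20,108,8] → ·
    (2,1)@(5, 3): e=[60,12,24] → █
    (5,1)@(11, 3): e=[-12,84,24] → ·
    (2,2)@(5, 5): e=[44,12,40] → █
    (4,2)@(9, 5): e=[-4,60,40] → ·
    (2,3)@(5, 7): e=[28,12,56] → █
    (4,3)@(9, 7): e=[-20,60,56] → ·
    (2,4)@(5, 9): e=[12,12,72] → █
  covered (12 px):
    · · █ █ █ █ · · ·
    · · █ █ █ · · · ·
    · · █ █ · · · · ·
    · · █ █ · · · · ·
    · · █ · · · · · ·
    · · · · · · · · ·
    · · · · · · · · ·

Answer: [4,84,8]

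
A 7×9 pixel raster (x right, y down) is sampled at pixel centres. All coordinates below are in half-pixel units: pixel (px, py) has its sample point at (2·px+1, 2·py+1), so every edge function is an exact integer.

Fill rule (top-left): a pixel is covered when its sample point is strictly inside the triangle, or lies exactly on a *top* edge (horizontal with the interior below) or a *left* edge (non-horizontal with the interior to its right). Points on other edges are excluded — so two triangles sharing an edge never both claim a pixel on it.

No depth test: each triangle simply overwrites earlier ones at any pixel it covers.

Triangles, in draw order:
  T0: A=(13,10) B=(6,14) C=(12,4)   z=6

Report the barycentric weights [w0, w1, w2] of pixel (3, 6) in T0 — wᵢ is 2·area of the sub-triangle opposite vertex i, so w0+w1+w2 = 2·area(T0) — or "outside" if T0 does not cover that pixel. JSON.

T0:
  2·area = 46
  edge (13, 10)→(6, 14): d=(-7,4) right/bottom  bias=-1
  edge (6, 14)→(12, 4): d=(6,-10) top-left  bias=+0
  edge (12, 4)→(13, 10): d=(1,6) right/bottom  bias=-1
    (5,3)@(11, 7): e=[29,8,9] → █
    (6,3)@(13, 7): e=[21,28,-3] → ·
    (4,4)@(9, 9): e=[23,0,23] → █  [on edge]
    (6,4)@(13, 9): e=[7,40,-1] → ·
    (4,5)@(9, 11): e=[9,12,25] → █
    (6,5)@(13, 11): e=[-7,52,1] → ·
    (3,6)@(7, 13): e=[3,4,39] → █
    (4,6)@(9, 13): e=[-5,24,27] → ·
    (5,6)@(11, 13): e=[-13,44,15] → ·
    (3,7)@(7, 15): e=[-11,16,41] → ·
  covered (6 px):
    · · · · · · ·
    · · · · · · ·
    · · · · · · ·
    · · · · · █ ·
    · · · · █ █ ·
    · · · · █ █ ·
    · · · █ · · ·
    · · · · · · ·
    · · · · · · ·

Answer: [4,39,3]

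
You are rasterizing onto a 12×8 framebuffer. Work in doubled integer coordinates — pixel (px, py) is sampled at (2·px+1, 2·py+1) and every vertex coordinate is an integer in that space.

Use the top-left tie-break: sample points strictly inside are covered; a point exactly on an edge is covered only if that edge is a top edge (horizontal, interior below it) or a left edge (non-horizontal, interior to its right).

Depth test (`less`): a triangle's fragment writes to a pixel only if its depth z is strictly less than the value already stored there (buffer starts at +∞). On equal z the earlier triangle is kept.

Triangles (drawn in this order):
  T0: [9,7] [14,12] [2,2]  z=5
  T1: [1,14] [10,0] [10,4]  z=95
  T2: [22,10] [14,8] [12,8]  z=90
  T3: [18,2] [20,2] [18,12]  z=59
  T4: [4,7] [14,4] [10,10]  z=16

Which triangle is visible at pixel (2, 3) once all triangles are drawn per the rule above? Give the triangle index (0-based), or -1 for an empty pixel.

T0:
  2·area = 10
  edge (9, 7)→(14, 12): d=(5,5) right/bottom  bias=-1
  edge (14, 12)→(2, 2): d=(-12,-10) top-left  bias=+0
  edge (2, 2)→(9, 7): d=(7,5) right/bottom  bias=-1
    (1,0)@(3, 1): e=[0,22,-12] → ·  [on edge]
    (2,1)@(5, 3): e=[0,18,-8] → ·  [on edge]
    (3,2)@(7, 5): e=[0,14,-4] → ·  [on edge]
    (4,3)@(9, 7): e=[0,10,0] → ·  [on edge]
    (5,4)@(11, 9): e=[0,6,4] → ·  [on edge]
    (6,5)@(13, 11): e=[0,2,8] → ·  [on edge]
    (7,6)@(15, 13): e=[0,-2,12] → ·  [on edge]
    (8,7)@(17, 15): e=[0,-6,16] → ·  [on edge]
  covered (0 px):
    · · · · · · · · · · · ·
    · · · · · · · · · · · ·
    · · · · · · · · · · · ·
    · · · · · · · · · · · ·
    · · · · · · · · · · · ·
    · · · · · · · · · · · ·
    · · · · · · · · · · · ·
    · · · · · · · · · · · ·
T1:
  2·area = 36
  edge (1, 14)→(10, 0): d=(9,-14) top-left  bias=+0
  edge (10, 0)→(10, 4): d=(0,4) right/bottom  bias=-1
  edge (10, 4)→(1, 14): d=(-9,10) right/bottom  bias=-1
    (4,1)@(9, 3): e=[13,4,19] → #
    (5,1)@(11, 3): e=[41,-4,-1] → ·
    (3,2)@(7, 5): e=[3,12,21] → #
    (5,2)@(11, 5): e=[59,-4,-19] → ·
    (3,3)@(7, 7): e=[21,12,3] → #
    (4,3)@(9, 7): e=[49,4,-17] → ·
    (2,4)@(5, 9): e=[11,20,5] → #
    (3,4)@(7, 9): e=[39,12,-15] → ·
    (1,5)@(3, 11): e=[1,28,7] → #
    (2,5)@(5, 11): e=[29,20,-13] → ·
    (1,6)@(3, 13): e=[19,28,-11] → ·
  covered (6 px):
    · · · · · · · · · · · ·
    · · · · # · · · · · · ·
    · · · # # · · · · · · ·
    · · · # · · · · · · · ·
    · · # · · · · · · · · ·
    · # · · · · · · · · · ·
    · · · · · · · · · · · ·
    · · · · · · · · · · · ·
T2:
  2·area = 4  (B↔C swapped to make it positive)
  edge (22, 10)→(12, 8): d=(-10,-2) top-left  bias=+0
  edge (12, 8)→(14, 8): d=(2,0) top-left  bias=+0
  edge (14, 8)→(22, 10): d=(8,2) right/bottom  bias=-1
    (3,3)@(7, 7): e=[0,-2,6] → ·  [on edge]
    (8,4)@(17, 9): e=[0,2,2] → #  [on edge]
    (9,4)@(19, 9): e=[4,2,-2] → ·
    (8,5)@(17, 11): e=[-20,6,18] → ·
  covered (1 px):
    · · · · · · · · · · · ·
    · · · · · · · · · · · ·
    · · · · · · · · · · · ·
    · · · · · · · · · · · ·
    · · · · · · · · # · · ·
    · · · · · · · · · · · ·
    · · · · · · · · · · · ·
    · · · · · · · · · · · ·
T3:
  2·area = 20
  edge (18, 2)→(20, 2): d=(2,0) top-left  bias=+0
  edge (20, 2)→(18, 12): d=(-2,10) right/bottom  bias=-1
  edge (18, 12)→(18, 2): d=(0,-10) top-left  bias=+0
    (9,1)@(19, 3): e=[2,8,10] → #
    (10,1)@(21, 3): e=[2,-12,30] → ·
    (9,2)@(19, 5): e=[6,4,10] → #
    (10,2)@(21, 5): e=[6,-16,30] → ·
    (9,3)@(19, 7): e=[10,0,10] → ·  [on edge]
  covered (2 px):
    · · · · · · · · · · · ·
    · · · · · · · · · # · ·
    · · · · · · · · · # · ·
    · · · · · · · · · · · ·
    · · · · · · · · · · · ·
    · · · · · · · · · · · ·
    · · · · · · · · · · · ·
    · · · · · · · · · · · ·
T4:
  2·area = 48
  edge (4, 7)→(14, 4): d=(10,-3) top-left  bias=+0
  edge (14, 4)→(10, 10): d=(-4,6) right/bottom  bias=-1
  edge (10, 10)→(4, 7): d=(-6,-3) top-left  bias=+0
    (5,2)@(11, 5): e=[1,14,33] → #
    (6,2)@(13, 5): e=[7,2,39] → #
    (7,2)@(15, 5): e=[13,-10,45] → ·
    (2,3)@(5, 7): e=[3,42,3] → #
    (3,3)@(7, 7): e=[9,30,9] → #
    (4,3)@(9, 7): e=[15,18,15] → #
    (6,3)@(13, 7): e=[27,-6,27] → ·
    (2,4)@(5, 9): e=[23,34,-9] → ·
    (3,4)@(7, 9): e=[29,22,-3] → ·
    (4,4)@(9, 9): e=[35,10,3] → #
    (5,4)@(11, 9): e=[41,-2,9] → ·
    (4,5)@(9, 11): e=[55,2,-9] → ·
  covered (7 px):
    · · · · · · · · · · · ·
    · · · · · · · · · · · ·
    · · · · · # # · · · · ·
    · · # # # # · · · · · ·
    · · · · # · · · · · · ·
    · · · · · · · · · · · ·
    · · · · · · · · · · · ·
    · · · · · · · · · · · ·

Z-buffer (winner per pixel, '.' = empty):
  . . . . . . . . . . . .
  . . . . 1 . . . . 3 . .
  . . . 1 1 4 4 . . 3 . .
  . . 4 4 4 4 . . . . . .
  . . 1 . 4 . . . 2 . . .
  . 1 . . . . . . . . . .
  . . . . . . . . . . . .
  . . . . . . . . . . . .

Result: 4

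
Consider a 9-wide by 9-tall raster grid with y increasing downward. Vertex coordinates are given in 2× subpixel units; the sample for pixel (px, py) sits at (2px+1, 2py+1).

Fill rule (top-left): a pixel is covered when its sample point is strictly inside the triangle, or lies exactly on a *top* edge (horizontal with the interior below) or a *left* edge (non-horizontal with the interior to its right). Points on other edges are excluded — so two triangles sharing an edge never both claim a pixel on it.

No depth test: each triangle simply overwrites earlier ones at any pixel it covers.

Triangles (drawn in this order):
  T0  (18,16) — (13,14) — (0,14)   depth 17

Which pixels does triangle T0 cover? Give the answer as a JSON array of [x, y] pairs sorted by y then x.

T0:
  2·area = 26  (B↔C swapped to make it positive)
  edge (18, 16)→(0, 14): d=(-18,-2) top-left  bias=+0
  edge (0, 14)→(13, 14): d=(13,0) top-left  bias=+0
  edge (13, 14)→(18, 16): d=(5,2) right/bottom  bias=-1
    (4,7)@(9, 15): e=[0,13,13] → #  [on edge]
    (5,7)@(11, 15): e=[4,13,9] → #
    (6,7)@(13, 15): e=[8,13,5] → #
    (7,7)@(15, 15): e=[12,13,1] → #
    (8,7)@(17, 15): e=[16,13,-3] → ·
    (4,8)@(9, 17): e=[-36,39,23] → ·
    (5,8)@(11, 17): e=[-32,39,19] → ·
    (6,8)@(13, 17): e=[-28,39,15] → ·
    (7,8)@(15, 17): e=[-24,39,11] → ·
  covered (4 px):
    · · · · · · · · ·
    · · · · · · · · ·
    · · · · · · · · ·
    · · · · · · · · ·
    · · · · · · · · ·
    · · · · · · · · ·
    · · · · · · · · ·
    · · · · # # # # ·
    · · · · · · · · ·

Result: [[4,7],[5,7],[6,7],[7,7]]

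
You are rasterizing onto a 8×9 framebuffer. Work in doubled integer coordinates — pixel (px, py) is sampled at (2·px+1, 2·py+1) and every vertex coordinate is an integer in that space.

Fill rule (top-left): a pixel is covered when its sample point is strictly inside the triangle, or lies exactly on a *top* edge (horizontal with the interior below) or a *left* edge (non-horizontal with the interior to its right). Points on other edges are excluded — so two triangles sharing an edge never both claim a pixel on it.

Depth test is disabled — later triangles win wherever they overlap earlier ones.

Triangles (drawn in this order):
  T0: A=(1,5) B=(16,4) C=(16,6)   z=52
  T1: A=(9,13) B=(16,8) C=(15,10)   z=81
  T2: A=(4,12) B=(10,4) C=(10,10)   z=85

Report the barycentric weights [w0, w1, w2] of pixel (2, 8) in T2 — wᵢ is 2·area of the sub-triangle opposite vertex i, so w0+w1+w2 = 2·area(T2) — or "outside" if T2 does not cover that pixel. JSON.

T0:
  2·area = 30
  edge (1, 5)→(16, 4): d=(15,-1) top-left  bias=+0
  edge (16, 4)→(16, 6): d=(0,2) right/bottom  bias=-1
  edge (16, 6)→(1, 5): d=(-15,-1) top-left  bias=+0
    (0,2)@(1, 5): e=[0,30,0] → #  [on edge]
    (1,2)@(3, 5): e=[2,26,2] → #
    (2,2)@(5, 5): e=[4,22,4] → #
    (3,2)@(7, 5): e=[6,18,6] → #
    (4,2)@(9, 5): e=[8,14,8] → #
    (5,2)@(11, 5): e=[10,10,10] → #
    (6,2)@(13, 5): e=[12,6,12] → #
    (7,2)@(15, 5): e=[14,2,14] → #
    (0,3)@(1, 7): e=[30,30,-30] → ·
    (1,3)@(3, 7): e=[32,26,-28] → ·
    (2,3)@(5, 7): e=[34,22,-26] → ·
    (3,3)@(7, 7): e=[36,18,-24] → ·
  covered (8 px):
    · · · · · · · ·
    · · · · · · · ·
    # # # # # # # #
    · · · · · · · ·
    · · · · · · · ·
    · · · · · · · ·
    · · · · · · · ·
    · · · · · · · ·
    · · · · · · · ·
T1:
  2·area = 9
  edge (9, 13)→(16, 8): d=(7,-5) top-left  bias=+0
  edge (16, 8)→(15, 10): d=(-1,2) right/bottom  bias=-1
  edge (15, 10)→(9, 13): d=(-6,3) right/bottom  bias=-1
    (7,4)@(15, 9): e=[2,1,6] → #
    (6,5)@(13, 11): e=[6,3,0] → ·  [on edge]
    (7,5)@(15, 11): e=[16,-1,-6] → ·
    (4,6)@(9, 13): e=[0,9,0] → ·  [on edge]
    (2,7)@(5, 15): e=[-6,15,0] → ·  [on edge]
    (0,8)@(1, 17): e=[-12,21,0] → ·  [on edge]
  covered (1 px):
    · · · · · · · ·
    · · · · · · · ·
    · · · · · · · ·
    · · · · · · · ·
    · · · · · · · #
    · · · · · · · ·
    · · · · · · · ·
    · · · · · · · ·
    · · · · · · · ·
T2:
  2·area = 36
  edge (4, 12)→(10, 4): d=(6,-8) top-left  bias=+0
  edge (10, 4)→(10, 10): d=(0,6) right/bottom  bias=-1
  edge (10, 10)→(4, 12): d=(-6,2) right/bottom  bias=-1
    (4,3)@(9, 7): e=[10,6,20] → #
    (5,3)@(11, 7): e=[26,-6,16] → ·
    (3,4)@(7, 9): e=[6,18,12] → #
    (5,4)@(11, 9): e=[38,-6,4] → ·
    (6,4)@(13, 9): e=[54,-18,0] → ·  [on edge]
    (2,5)@(5, 11): e=[2,30,4] → #
    (3,5)@(7, 11): e=[18,18,0] → ·  [on edge]
    (4,5)@(9, 11): e=[34,6,-4] → ·
    (0,6)@(1, 13): e=[-18,54,0] → ·  [on edge]
    (2,6)@(5, 13): e=[14,30,-8] → ·
  covered (4 px):
    · · · · · · · ·
    · · · · · · · ·
    · · · · · · · ·
    · · · · # · · ·
    · · · # # · · ·
    · · # · · · · ·
    · · · · · · · ·
    · · · · · · · ·
    · · · · · · · ·

Answer: "outside"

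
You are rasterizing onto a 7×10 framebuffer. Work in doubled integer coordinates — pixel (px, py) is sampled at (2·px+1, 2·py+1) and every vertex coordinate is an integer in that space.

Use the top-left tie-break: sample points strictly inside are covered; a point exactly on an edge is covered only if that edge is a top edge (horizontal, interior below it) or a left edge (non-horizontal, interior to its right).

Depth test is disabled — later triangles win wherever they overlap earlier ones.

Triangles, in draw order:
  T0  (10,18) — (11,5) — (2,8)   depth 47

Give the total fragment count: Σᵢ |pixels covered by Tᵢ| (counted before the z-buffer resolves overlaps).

T0:
  2·area = 114  (B↔C swapped to make it positive)
  edge (10, 18)→(2, 8): d=(-8,-10) top-left  bias=+0
  edge (2, 8)→(11, 5): d=(9,-3) top-left  bias=+0
  edge (11, 5)→(10, 18): d=(-1,13) right/bottom  bias=-1
    (5,2)@(11, 5): e=[114,0,0] → .  [on edge]
    (2,3)@(5, 7): e=[38,0,76] → X  [on edge]
    (3,3)@(7, 7): e=[58,6,50] → X
    (4,3)@(9, 7): e=[78,12,24] → X
    (5,3)@(11, 7): e=[98,18,-2] → .
    (1,4)@(3, 9): e=[2,12,100] → X
    (5,4)@(11, 9): e=[82,36,-4] → .
    (1,5)@(3, 11): e=[-14,30,98] → .
    (2,5)@(5, 11): e=[6,36,72] → X
    (5,5)@(11, 11): e=[66,54,-6] → .
    (2,6)@(5, 13): e=[-10,54,70] → .
    (3,6)@(7, 13): e=[10,60,44] → X
  covered (13 px):
    . . . . . . .
    . . . . . . .
    . . . . . . .
    . . X X X . .
    . X X X X . .
    . . X X X . .
    . . . X X . .
    . . . . X . .
    . . . . . . .
    . . . . . . .

Answer: 13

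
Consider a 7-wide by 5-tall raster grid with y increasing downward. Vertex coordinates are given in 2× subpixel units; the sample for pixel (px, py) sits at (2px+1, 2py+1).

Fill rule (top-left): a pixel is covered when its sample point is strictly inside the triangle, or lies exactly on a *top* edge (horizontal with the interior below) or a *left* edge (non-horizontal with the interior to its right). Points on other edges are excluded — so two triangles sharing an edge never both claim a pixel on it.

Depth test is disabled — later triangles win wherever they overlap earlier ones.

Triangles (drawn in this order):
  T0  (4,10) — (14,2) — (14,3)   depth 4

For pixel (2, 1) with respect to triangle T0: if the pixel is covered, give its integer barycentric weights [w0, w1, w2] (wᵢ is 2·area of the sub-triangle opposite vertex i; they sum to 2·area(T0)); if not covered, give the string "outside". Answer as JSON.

T0:
  2·area = 10
  edge (4, 10)→(14, 2): d=(10,-8) top-left  bias=+0
  edge (14, 2)→(14, 3): d=(0,1) right/bottom  bias=-1
  edge (14, 3)→(4, 10): d=(-10,7) right/bottom  bias=-1
    (6,1)@(13, 3): e=[2,1,7] → #
    (5,2)@(11, 5): e=[6,3,1] → #
    (6,2)@(13, 5): e=[22,1,-13] → ·
    (5,3)@(11, 7): e=[26,3,-19] → ·
  covered (2 px):
    · · · · · · ·
    · · · · · · #
    · · · · · # ·
    · · · · · · ·
    · · · · · · ·

Result: "outside"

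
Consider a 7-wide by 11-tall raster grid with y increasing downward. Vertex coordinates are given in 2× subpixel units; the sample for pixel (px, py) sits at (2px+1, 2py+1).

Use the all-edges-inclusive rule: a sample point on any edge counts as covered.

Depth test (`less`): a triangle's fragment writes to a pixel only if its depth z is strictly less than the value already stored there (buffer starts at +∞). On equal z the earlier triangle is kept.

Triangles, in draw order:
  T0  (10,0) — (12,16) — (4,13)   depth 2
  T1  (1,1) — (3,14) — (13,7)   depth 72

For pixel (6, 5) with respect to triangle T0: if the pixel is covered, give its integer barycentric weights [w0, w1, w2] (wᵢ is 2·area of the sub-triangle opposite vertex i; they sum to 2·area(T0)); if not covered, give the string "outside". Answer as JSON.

T0:
  2·area = 122
  edge (10, 0)→(12, 16): d=(2,16) inclusive
  edge (12, 16)→(4, 13): d=(-8,-3) inclusive
  edge (4, 13)→(10, 0): d=(6,-13) inclusive
    (4,1)@(9, 3): e=[22,95,5] → █
    (5,1)@(11, 3): e=[-10,101,31] → ·
    (4,2)@(9, 5): e=[26,79,17] → █
    (5,2)@(11, 5): e=[-6,85,43] → ·
    (3,3)@(7, 7): e=[62,57,3] → █
    (5,3)@(11, 7): e=[-2,69,55] → ·
    (3,4)@(7, 9): e=[66,41,15] → █
    (5,4)@(11, 9): e=[2,53,67] → █
    (6,4)@(13, 9): e=[-30,59,93] → ·
    (2,5)@(5, 11): e=[102,19,1] → █
    (6,5)@(13, 11): e=[-26,43,105] → ·
    (2,6)@(5, 13): e=[106,3,13] → █
  covered (16 px):
    · · · · · · ·
    · · · · █ · ·
    · · · · █ · ·
    · · · █ █ · ·
    · · · █ █ █ ·
    · · █ █ █ █ ·
    · · █ █ █ █ ·
    · · · · · █ ·
    · · · · · · ·
    · · · · · · ·
    · · · · · · ·
T1:
  2·area = 144  (B↔C swapped to make it positive)
  edge (1, 1)→(13, 7): d=(12,6) inclusive
  edge (13, 7)→(3, 14): d=(-10,7) inclusive
  edge (3, 14)→(1, 1): d=(-2,-13) inclusive
    (0,0)@(1, 1): e=[0,144,0] → █  [on edge]
    (1,0)@(3, 1): e=[-12,130,26] → ·
    (0,1)@(1, 3): e=[24,124,-4] → ·
    (1,1)@(3, 3): e=[12,110,22] → █
    (2,1)@(5, 3): e=[0,96,48] → █  [on edge]
    (3,1)@(7, 3): e=[-12,82,74] → ·
    (1,2)@(3, 5): e=[36,90,18] → █
    (3,2)@(7, 5): e=[12,62,70] → █
    (4,2)@(9, 5): e=[0,48,96] → █  [on edge]
    (5,2)@(11, 5): e=[-12,34,122] → ·
    (1,3)@(3, 7): e=[60,70,14] → █
    (5,3)@(11, 7): e=[12,14,118] → █
    (6,3)@(13, 7): e=[0,0,144] → █  [on edge]
  covered (21 px):
    █ · · · · · ·
    · █ █ · · · ·
    · █ █ █ █ · ·
    · █ █ █ █ █ █
    · █ █ █ █ · ·
    · █ █ █ · · ·
    · █ · · · · ·
    · · · · · · ·
    · · · · · · ·
    · · · · · · ·
    · · · · · · ·

Answer: "outside"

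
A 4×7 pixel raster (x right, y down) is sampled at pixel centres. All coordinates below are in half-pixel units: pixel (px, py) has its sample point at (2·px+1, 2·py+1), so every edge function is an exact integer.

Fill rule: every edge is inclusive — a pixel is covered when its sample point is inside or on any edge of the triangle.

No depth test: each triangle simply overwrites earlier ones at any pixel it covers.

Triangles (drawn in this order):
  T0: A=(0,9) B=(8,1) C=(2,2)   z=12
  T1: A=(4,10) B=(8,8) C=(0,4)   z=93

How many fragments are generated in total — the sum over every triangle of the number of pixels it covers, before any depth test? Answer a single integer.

T0:
  2·area = 40  (B↔C swapped to make it positive)
  edge (0, 9)→(2, 2): d=(2,-7) inclusive
  edge (2, 2)→(8, 1): d=(6,-1) inclusive
  edge (8, 1)→(0, 9): d=(-8,8) inclusive
    (1,1)@(3, 3): e=[9,7,24] → X
    (2,1)@(5, 3): e=[23,9,8] → X
    (3,1)@(7, 3): e=[37,11,-8] → .
    (1,2)@(3, 5): e=[13,19,8] → X
    (2,2)@(5, 5): e=[27,21,-8] → .
    (0,3)@(1, 7): e=[3,29,8] → X
    (1,3)@(3, 7): e=[17,31,-8] → .
    (0,4)@(1, 9): e=[7,41,-8] → .
  covered (4 px):
    . . . .
    . X X .
    . X . .
    X . . .
    . . . .
    . . . .
    . . . .
T1:
  2·area = 32  (B↔C swapped to make it positive)
  edge (4, 10)→(0, 4): d=(-4,-6) inclusive
  edge (0, 4)→(8, 8): d=(8,4) inclusive
  edge (8, 8)→(4, 10): d=(-4,2) inclusive
    (0,2)@(1, 5): e=[2,4,26] → X
    (1,2)@(3, 5): e=[14,-4,22] → .
    (0,3)@(1, 7): e=[-6,20,18] → .
    (1,3)@(3, 7): e=[6,12,14] → X
    (2,3)@(5, 7): e=[18,4,10] → X
    (3,3)@(7, 7): e=[30,-4,6] → .
    (1,4)@(3, 9): e=[-2,28,6] → .
    (2,4)@(5, 9): e=[10,20,2] → X
    (3,4)@(7, 9): e=[22,12,-2] → .
    (2,5)@(5, 11): e=[2,36,-6] → .
  covered (4 px):
    . . . .
    . . . .
    X . . .
    . X X .
    . . X .
    . . . .
    . . . .

Answer: 8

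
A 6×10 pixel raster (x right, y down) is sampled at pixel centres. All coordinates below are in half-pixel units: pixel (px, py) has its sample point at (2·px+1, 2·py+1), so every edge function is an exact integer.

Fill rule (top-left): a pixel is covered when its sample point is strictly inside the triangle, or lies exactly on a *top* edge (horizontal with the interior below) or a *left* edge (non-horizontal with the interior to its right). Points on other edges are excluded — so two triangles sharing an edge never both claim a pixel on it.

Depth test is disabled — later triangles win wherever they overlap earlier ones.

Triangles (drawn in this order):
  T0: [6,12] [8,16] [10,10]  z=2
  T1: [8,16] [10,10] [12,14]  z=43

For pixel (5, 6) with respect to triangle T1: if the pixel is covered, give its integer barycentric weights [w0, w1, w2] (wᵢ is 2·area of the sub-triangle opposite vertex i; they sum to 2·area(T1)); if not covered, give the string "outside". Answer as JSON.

T0:
  2·area = 20  (B↔C swapped to make it positive)
  edge (6, 12)→(10, 10): d=(4,-2) top-left  bias=+0
  edge (10, 10)→(8, 16): d=(-2,6) right/bottom  bias=-1
  edge (8, 16)→(6, 12): d=(-2,-4) top-left  bias=+0
    (5,3)@(11, 7): e=[-10,0,30] → ·  [on edge]
    (4,5)@(9, 11): e=[2,4,14] → #
    (5,5)@(11, 11): e=[6,-8,22] → ·
    (3,6)@(7, 13): e=[6,12,2] → #
    (4,6)@(9, 13): e=[10,0,10] → ·  [on edge]
    (3,7)@(7, 15): e=[14,8,-2] → ·
    (3,9)@(7, 19): e=[30,0,-10] → ·  [on edge]
  covered (2 px):
    · · · · · ·
    · · · · · ·
    · · · · · ·
    · · · · · ·
    · · · · · ·
    · · · · # ·
    · · · # · ·
    · · · · · ·
    · · · · · ·
    · · · · · ·
T1:
  2·area = 20
  edge (8, 16)→(10, 10): d=(2,-6) top-left  bias=+0
  edge (10, 10)→(12, 14): d=(2,4) right/bottom  bias=-1
  edge (12, 14)→(8, 16): d=(-4,2) right/bottom  bias=-1
    (5,3)@(11, 7): e=[0,-10,30] → ·  [on edge]
    (4,6)@(9, 13): e=[0,10,10] → #  [on edge]
    (5,6)@(11, 13): e=[12,2,6] → #
    (4,7)@(9, 15): e=[4,14,2] → #
    (5,7)@(11, 15): e=[16,6,-2] → ·
    (4,8)@(9, 17): e=[8,18,-6] → ·
    (3,9)@(7, 19): e=[0,30,-10] → ·  [on edge]
  covered (3 px):
    · · · · · ·
    · · · · · ·
    · · · · · ·
    · · · · · ·
    · · · · · ·
    · · · · · ·
    · · · · # #
    · · · · # ·
    · · · · · ·
    · · · · · ·

Final: [2,6,12]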